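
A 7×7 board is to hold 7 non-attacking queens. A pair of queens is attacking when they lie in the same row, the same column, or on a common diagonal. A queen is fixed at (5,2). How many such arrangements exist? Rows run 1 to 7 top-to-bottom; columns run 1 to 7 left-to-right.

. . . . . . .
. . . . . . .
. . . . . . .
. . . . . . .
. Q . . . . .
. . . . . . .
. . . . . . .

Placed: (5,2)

6

Branch on row 1: col 1 → 1; col 3 → 1; col 4 → 2; col 5 → 1; col 7 → 1.
Sum: 1 + 1 + 2 + 1 + 1 = 6.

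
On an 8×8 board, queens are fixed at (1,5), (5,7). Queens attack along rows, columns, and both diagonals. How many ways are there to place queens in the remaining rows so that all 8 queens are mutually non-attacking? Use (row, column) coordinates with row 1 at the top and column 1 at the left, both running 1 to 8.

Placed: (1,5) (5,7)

3

Branch on row 2: col 1 → 0; col 2 → 1; col 3 → 1; col 8 → 1.
Sum: 0 + 1 + 1 + 1 = 3.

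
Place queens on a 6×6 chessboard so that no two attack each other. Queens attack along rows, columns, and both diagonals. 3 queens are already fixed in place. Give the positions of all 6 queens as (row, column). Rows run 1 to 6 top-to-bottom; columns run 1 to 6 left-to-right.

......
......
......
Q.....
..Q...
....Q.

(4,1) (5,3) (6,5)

Row 1: attacked by (4,1)→{1,4}; (5,3)→{3}; (6,5)→{5}. Safe: 2, 6. Place at column 2.
Row 2: attacked by (1,2)→{1,2,3}; (4,1)→{1,3}; (5,3)→{3,6}; (6,5)→{1,5}. Safe: 4. Place at column 4.
Row 3: attacked by (1,2)→{2,4}; (2,4)→{3,4,5}; (4,1)→{1,2}; (5,3)→{1,3,5}; (6,5)→{2,5}. Safe: 6. Place at column 6.
Columns [2, 4, 6, 1, 3, 5], r−c [-1, -2, -3, 3, 2, 1], r+c [3, 6, 9, 5, 8, 11] are all distinct, so no two queens attack.

(1,2) (2,4) (3,6) (4,1) (5,3) (6,5)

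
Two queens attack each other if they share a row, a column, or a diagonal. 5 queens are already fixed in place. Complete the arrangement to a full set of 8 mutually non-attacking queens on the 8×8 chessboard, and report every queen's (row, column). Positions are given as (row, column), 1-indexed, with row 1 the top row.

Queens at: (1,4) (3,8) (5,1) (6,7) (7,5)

Row 2: attacked by (1,4)→{3,4,5}; (3,8)→{7,8}; (5,1)→{1,4}; (6,7)→{3,7}; (7,5)→{5}. Safe: 2, 6. Place at column 6.
Row 4: attacked by (1,4)→{1,4,7}; (2,6)→{4,6,8}; (3,8)→{7,8}; (5,1)→{1,2}; (6,7)→{5,7}; (7,5)→{2,5,8}. Safe: 3. Place at column 3.
Row 8: attacked by (1,4)→{4}; (2,6)→{6}; (3,8)→{3,8}; (4,3)→{3,7}; (5,1)→{1,4}; (6,7)→{5,7}; (7,5)→{4,5,6}. Safe: 2. Place at column 2.
Columns [4, 6, 8, 3, 1, 7, 5, 2], r−c [-3, -4, -5, 1, 4, -1, 2, 6], r+c [5, 8, 11, 7, 6, 13, 12, 10] are all distinct, so no two queens attack.

(1,4) (2,6) (3,8) (4,3) (5,1) (6,7) (7,5) (8,2)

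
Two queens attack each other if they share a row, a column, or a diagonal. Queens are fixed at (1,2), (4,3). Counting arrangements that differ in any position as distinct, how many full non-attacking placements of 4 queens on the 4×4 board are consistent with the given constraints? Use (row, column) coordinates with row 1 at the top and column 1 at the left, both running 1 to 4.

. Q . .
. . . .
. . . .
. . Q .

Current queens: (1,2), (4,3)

1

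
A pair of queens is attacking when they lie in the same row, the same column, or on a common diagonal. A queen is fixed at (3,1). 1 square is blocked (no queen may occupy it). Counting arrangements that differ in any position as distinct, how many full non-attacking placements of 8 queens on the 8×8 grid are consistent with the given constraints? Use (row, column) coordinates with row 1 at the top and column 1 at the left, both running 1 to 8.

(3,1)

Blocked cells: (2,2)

Branch on row 1: col 2 → 1; col 4 → 4; col 5 → 4; col 6 → 4; col 7 → 1; col 8 → 2.
Sum: 1 + 4 + 4 + 4 + 1 + 2 = 16.

16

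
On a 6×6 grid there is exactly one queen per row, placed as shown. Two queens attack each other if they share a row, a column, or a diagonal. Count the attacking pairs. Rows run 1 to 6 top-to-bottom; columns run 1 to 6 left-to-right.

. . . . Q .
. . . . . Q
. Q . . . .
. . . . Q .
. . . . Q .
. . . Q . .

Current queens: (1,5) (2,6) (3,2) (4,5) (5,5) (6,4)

Same column: (1,5)–(4,5) (column 5); (1,5)–(5,5) (column 5); (4,5)–(5,5) (column 5).
Same diagonal: (1,5)–(2,6) (|1−2| = |5−6| = 1); (5,5)–(6,4) (|5−6| = |5−4| = 1).
Total attacking pairs: 5.

5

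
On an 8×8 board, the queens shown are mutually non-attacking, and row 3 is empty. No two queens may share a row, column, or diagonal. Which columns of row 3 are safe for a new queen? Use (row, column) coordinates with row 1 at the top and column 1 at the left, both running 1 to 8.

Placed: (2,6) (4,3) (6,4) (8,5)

columns 8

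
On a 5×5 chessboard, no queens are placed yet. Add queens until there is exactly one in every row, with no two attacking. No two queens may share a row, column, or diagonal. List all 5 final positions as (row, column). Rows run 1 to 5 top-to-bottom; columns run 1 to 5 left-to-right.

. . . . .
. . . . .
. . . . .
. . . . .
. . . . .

Row 1: Safe: 1, 2, 3, 4, 5. Place at column 2.
Row 2: attacked by (1,2)→{1,2,3}. Safe: 4, 5. Place at column 4.
Row 3: attacked by (1,2)→{2,4}; (2,4)→{3,4,5}. Safe: 1. Place at column 1.
Row 4: attacked by (1,2)→{2,5}; (2,4)→{2,4}; (3,1)→{1,2}. Safe: 3. Place at column 3.
Row 5: attacked by (1,2)→{2}; (2,4)→{1,4}; (3,1)→{1,3}; (4,3)→{2,3,4}. Safe: 5. Place at column 5.
Columns [2, 4, 1, 3, 5], r−c [-1, -2, 2, 1, 0], r+c [3, 6, 4, 7, 10] are all distinct, so no two queens attack.

(1,2) (2,4) (3,1) (4,3) (5,5)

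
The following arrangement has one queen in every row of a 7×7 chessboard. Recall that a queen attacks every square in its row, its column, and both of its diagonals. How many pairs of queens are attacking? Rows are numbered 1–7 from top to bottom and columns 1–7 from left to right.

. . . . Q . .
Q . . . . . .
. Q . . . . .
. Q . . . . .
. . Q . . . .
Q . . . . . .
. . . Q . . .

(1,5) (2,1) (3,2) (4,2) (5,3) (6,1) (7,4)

5

Same column: (2,1)–(6,1) (column 1); (3,2)–(4,2) (column 2).
Same diagonal: (1,5)–(4,2) (|1−4| = |5−2| = 3); (2,1)–(3,2) (|2−3| = |1−2| = 1); (4,2)–(5,3) (|4−5| = |2−3| = 1).
Total attacking pairs: 5.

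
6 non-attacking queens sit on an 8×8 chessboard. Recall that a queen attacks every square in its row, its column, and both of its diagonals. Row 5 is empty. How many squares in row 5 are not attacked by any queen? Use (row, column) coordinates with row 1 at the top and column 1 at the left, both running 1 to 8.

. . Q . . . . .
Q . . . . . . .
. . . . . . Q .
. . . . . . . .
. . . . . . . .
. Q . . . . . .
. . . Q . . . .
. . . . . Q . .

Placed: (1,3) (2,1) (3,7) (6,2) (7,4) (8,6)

(1,3) attacks row 5 at column 3 and diagonals 7.
(2,1) attacks row 5 at column 1 and diagonals 4.
(3,7) attacks row 5 at column 7 and diagonals 5.
(6,2) attacks row 5 at column 2 and diagonals 1, 3.
(7,4) attacks row 5 at column 4 and diagonals 2, 6.
(8,6) attacks row 5 at column 6 and diagonals 3.
Attacked columns: {1, 2, 3, 4, 5, 6, 7}. Safe: {8}.

1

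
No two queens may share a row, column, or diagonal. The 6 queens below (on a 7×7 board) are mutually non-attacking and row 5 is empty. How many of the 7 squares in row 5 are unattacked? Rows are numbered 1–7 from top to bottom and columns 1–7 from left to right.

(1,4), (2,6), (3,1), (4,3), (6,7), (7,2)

1

(1,4) attacks row 5 at column 4.
(2,6) attacks row 5 at column 6 and diagonals 3.
(3,1) attacks row 5 at column 1 and diagonals 3.
(4,3) attacks row 5 at column 3 and diagonals 2, 4.
(6,7) attacks row 5 at column 7 and diagonals 6.
(7,2) attacks row 5 at column 2 and diagonals 4.
Attacked columns: {1, 2, 3, 4, 6, 7}. Safe: {5}.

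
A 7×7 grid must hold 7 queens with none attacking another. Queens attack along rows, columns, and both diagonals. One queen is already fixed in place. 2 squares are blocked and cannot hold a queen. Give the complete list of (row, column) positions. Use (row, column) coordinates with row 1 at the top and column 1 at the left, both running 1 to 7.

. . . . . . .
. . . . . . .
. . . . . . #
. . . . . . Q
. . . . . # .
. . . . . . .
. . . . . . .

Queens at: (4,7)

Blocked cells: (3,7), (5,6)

(1,2) (2,4) (3,1) (4,7) (5,5) (6,3) (7,6)

Row 1: attacked by (4,7)→{4,7}. Safe: 1, 2, 3, 5, 6. Place at column 2.
Row 2: attacked by (1,2)→{1,2,3}; (4,7)→{5,7}. Safe: 4, 6. Place at column 4.
Row 3: attacked by (1,2)→{2,4}; (2,4)→{3,4,5}; (4,7)→{6,7}. Blocked: 7. Safe: 1. Place at column 1.
Row 5: attacked by (1,2)→{2,6}; (2,4)→{1,4,7}; (3,1)→{1,3}; (4,7)→{6,7}. Blocked: 6. Safe: 5. Place at column 5.
Row 6: attacked by (1,2)→{2,7}; (2,4)→{4}; (3,1)→{1,4}; (4,7)→{5,7}; (5,5)→{4,5,6}. Safe: 3. Place at column 3.
Row 7: attacked by (1,2)→{2}; (2,4)→{4}; (3,1)→{1,5}; (4,7)→{4,7}; (5,5)→{3,5,7}; (6,3)→{2,3,4}. Safe: 6. Place at column 6.
Columns [2, 4, 1, 7, 5, 3, 6], r−c [-1, -2, 2, -3, 0, 3, 1], r+c [3, 6, 4, 11, 10, 9, 13] are all distinct, so no two queens attack.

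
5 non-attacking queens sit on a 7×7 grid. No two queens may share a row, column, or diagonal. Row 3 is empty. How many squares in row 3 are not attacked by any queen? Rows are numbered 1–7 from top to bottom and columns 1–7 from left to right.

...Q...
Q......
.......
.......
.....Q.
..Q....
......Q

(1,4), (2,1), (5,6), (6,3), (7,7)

1

(1,4) attacks row 3 at column 4 and diagonals 2, 6.
(2,1) attacks row 3 at column 1 and diagonals 2.
(5,6) attacks row 3 at column 6 and diagonals 4.
(6,3) attacks row 3 at column 3 and diagonals 6.
(7,7) attacks row 3 at column 7 and diagonals 3.
Attacked columns: {1, 2, 3, 4, 6, 7}. Safe: {5}.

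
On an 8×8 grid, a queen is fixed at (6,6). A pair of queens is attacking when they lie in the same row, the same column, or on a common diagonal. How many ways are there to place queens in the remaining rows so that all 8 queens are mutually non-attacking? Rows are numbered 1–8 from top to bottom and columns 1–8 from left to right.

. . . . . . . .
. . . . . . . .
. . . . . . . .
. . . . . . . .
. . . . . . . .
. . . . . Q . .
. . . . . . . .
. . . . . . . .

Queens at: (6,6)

Branch on row 1: col 2 → 0; col 3 → 1; col 4 → 1; col 5 → 2; col 7 → 0; col 8 → 0.
Sum: 0 + 1 + 1 + 2 + 0 + 0 = 4.

4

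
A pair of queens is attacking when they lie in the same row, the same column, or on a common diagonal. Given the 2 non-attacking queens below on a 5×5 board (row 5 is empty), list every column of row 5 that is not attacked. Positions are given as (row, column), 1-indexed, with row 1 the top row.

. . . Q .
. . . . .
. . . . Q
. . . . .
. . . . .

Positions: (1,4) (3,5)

(1,4) attacks row 5 at column 4.
(3,5) attacks row 5 at column 5 and diagonals 3.
Attacked columns: {3, 4, 5}. Safe: {1, 2}.

columns 1, 2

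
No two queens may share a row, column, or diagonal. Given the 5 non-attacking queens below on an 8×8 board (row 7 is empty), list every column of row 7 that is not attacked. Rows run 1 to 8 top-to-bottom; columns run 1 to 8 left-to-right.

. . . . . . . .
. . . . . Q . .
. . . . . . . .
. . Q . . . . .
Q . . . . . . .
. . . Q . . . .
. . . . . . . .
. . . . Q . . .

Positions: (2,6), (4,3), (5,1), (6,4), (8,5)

(2,6) attacks row 7 at column 6 and diagonals 1.
(4,3) attacks row 7 at column 3 and diagonals 6.
(5,1) attacks row 7 at column 1 and diagonals 3.
(6,4) attacks row 7 at column 4 and diagonals 3, 5.
(8,5) attacks row 7 at column 5 and diagonals 4, 6.
Attacked columns: {1, 3, 4, 5, 6}. Safe: {2, 7, 8}.

columns 2, 7, 8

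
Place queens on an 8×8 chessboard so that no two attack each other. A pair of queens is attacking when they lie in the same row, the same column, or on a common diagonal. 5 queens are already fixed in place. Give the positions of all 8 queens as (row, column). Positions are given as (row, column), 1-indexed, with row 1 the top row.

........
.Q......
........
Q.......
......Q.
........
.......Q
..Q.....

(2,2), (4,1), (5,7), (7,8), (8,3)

(1,5) (2,2) (3,6) (4,1) (5,7) (6,4) (7,8) (8,3)

Row 1: attacked by (2,2)→{1,2,3}; (4,1)→{1,4}; (5,7)→{3,7}; (7,8)→{2,8}; (8,3)→{3}. Safe: 5, 6. Place at column 5.
Row 3: attacked by (1,5)→{3,5,7}; (2,2)→{1,2,3}; (4,1)→{1,2}; (5,7)→{5,7}; (7,8)→{4,8}; (8,3)→{3,8}. Safe: 6. Place at column 6.
Row 6: attacked by (1,5)→{5}; (2,2)→{2,6}; (3,6)→{3,6}; (4,1)→{1,3}; (5,7)→{6,7,8}; (7,8)→{7,8}; (8,3)→{1,3,5}. Safe: 4. Place at column 4.
Columns [5, 2, 6, 1, 7, 4, 8, 3], r−c [-4, 0, -3, 3, -2, 2, -1, 5], r+c [6, 4, 9, 5, 12, 10, 15, 11] are all distinct, so no two queens attack.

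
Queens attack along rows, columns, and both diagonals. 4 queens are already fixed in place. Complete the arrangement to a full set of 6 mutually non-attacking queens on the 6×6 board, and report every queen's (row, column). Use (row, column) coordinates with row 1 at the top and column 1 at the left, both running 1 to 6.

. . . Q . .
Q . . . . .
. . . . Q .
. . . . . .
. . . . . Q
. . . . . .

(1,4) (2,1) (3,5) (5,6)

Row 4: attacked by (1,4)→{1,4}; (2,1)→{1,3}; (3,5)→{4,5,6}; (5,6)→{5,6}. Safe: 2. Place at column 2.
Row 6: attacked by (1,4)→{4}; (2,1)→{1,5}; (3,5)→{2,5}; (4,2)→{2,4}; (5,6)→{5,6}. Safe: 3. Place at column 3.
Columns [4, 1, 5, 2, 6, 3], r−c [-3, 1, -2, 2, -1, 3], r+c [5, 3, 8, 6, 11, 9] are all distinct, so no two queens attack.

(1,4) (2,1) (3,5) (4,2) (5,6) (6,3)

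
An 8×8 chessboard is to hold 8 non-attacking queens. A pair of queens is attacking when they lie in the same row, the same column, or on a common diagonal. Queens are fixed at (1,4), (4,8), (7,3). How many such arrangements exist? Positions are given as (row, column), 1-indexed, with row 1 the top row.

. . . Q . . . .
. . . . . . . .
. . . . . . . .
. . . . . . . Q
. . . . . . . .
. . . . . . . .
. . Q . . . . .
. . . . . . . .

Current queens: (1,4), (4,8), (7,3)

2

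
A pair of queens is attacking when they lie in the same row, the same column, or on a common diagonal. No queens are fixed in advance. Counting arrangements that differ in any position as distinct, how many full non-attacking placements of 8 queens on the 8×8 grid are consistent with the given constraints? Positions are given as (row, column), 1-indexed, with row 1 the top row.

92

Branch on row 1: col 1 → 4; col 2 → 8; col 3 → 16; col 4 → 18; col 5 → 18; col 6 → 16; col 7 → 8; col 8 → 4.
Sum: 4 + 8 + 16 + 18 + 18 + 16 + 8 + 4 = 92.
(This is the classic 8-queens count.)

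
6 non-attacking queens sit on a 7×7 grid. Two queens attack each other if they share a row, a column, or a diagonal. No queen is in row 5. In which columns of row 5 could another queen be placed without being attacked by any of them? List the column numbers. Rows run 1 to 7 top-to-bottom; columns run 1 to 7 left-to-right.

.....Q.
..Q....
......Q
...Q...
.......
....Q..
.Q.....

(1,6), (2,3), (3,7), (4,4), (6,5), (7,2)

columns 1

(1,6) attacks row 5 at column 6 and diagonals 2.
(2,3) attacks row 5 at column 3 and diagonals 6.
(3,7) attacks row 5 at column 7 and diagonals 5.
(4,4) attacks row 5 at column 4 and diagonals 3, 5.
(6,5) attacks row 5 at column 5 and diagonals 4, 6.
(7,2) attacks row 5 at column 2 and diagonals 4.
Attacked columns: {2, 3, 4, 5, 6, 7}. Safe: {1}.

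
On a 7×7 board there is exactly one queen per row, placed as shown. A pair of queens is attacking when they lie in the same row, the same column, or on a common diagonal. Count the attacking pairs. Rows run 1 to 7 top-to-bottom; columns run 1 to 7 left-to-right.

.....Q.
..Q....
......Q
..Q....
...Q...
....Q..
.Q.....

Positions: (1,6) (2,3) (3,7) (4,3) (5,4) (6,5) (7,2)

6

Same column: (2,3)–(4,3) (column 3).
Same diagonal: (1,6)–(4,3) (|1−4| = |6−3| = 3); (4,3)–(5,4) (|4−5| = |3−4| = 1); (4,3)–(6,5) (|4−6| = |3−5| = 2); (5,4)–(6,5) (|5−6| = |4−5| = 1); (5,4)–(7,2) (|5−7| = |4−2| = 2).
Total attacking pairs: 6.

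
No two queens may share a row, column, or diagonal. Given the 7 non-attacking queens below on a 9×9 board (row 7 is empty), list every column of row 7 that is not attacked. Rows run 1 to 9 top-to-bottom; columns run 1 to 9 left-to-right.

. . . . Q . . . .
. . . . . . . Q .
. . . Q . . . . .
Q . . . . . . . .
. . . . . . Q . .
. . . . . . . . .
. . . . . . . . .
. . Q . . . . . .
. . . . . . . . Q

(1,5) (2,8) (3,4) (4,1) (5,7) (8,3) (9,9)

columns 6

(1,5) attacks row 7 at column 5.
(2,8) attacks row 7 at column 8 and diagonals 3.
(3,4) attacks row 7 at column 4 and diagonals 8.
(4,1) attacks row 7 at column 1 and diagonals 4.
(5,7) attacks row 7 at column 7 and diagonals 5, 9.
(8,3) attacks row 7 at column 3 and diagonals 2, 4.
(9,9) attacks row 7 at column 9 and diagonals 7.
Attacked columns: {1, 2, 3, 4, 5, 7, 8, 9}. Safe: {6}.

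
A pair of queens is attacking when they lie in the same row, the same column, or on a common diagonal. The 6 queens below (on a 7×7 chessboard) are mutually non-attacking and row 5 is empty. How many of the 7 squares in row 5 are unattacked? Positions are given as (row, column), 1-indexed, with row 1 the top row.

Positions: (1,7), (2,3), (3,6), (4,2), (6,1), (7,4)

(1,7) attacks row 5 at column 7 and diagonals 3.
(2,3) attacks row 5 at column 3 and diagonals 6.
(3,6) attacks row 5 at column 6 and diagonals 4.
(4,2) attacks row 5 at column 2 and diagonals 1, 3.
(6,1) attacks row 5 at column 1 and diagonals 2.
(7,4) attacks row 5 at column 4 and diagonals 2, 6.
Attacked columns: {1, 2, 3, 4, 6, 7}. Safe: {5}.

1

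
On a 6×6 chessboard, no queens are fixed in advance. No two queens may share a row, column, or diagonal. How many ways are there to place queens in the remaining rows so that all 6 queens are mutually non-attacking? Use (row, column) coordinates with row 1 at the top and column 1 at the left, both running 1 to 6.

4

Branch on row 1: col 1 → 0; col 2 → 1; col 3 → 1; col 4 → 1; col 5 → 1; col 6 → 0.
Sum: 0 + 1 + 1 + 1 + 1 + 0 = 4.
(This is the classic 6-queens count.)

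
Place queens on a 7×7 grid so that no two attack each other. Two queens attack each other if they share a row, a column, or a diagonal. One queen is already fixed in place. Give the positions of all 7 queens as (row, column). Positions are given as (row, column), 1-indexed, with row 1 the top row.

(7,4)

(1,6) (2,1) (3,3) (4,5) (5,7) (6,2) (7,4)

Row 1: attacked by (7,4)→{4}. Safe: 1, 2, 3, 5, 6, 7. Place at column 6.
Row 2: attacked by (1,6)→{5,6,7}; (7,4)→{4}. Safe: 1, 2, 3. Place at column 1.
Row 3: attacked by (1,6)→{4,6}; (2,1)→{1,2}; (7,4)→{4}. Safe: 3, 5, 7. Place at column 3.
Row 4: attacked by (1,6)→{3,6}; (2,1)→{1,3}; (3,3)→{2,3,4}; (7,4)→{1,4,7}. Safe: 5. Place at column 5.
Row 5: attacked by (1,6)→{2,6}; (2,1)→{1,4}; (3,3)→{1,3,5}; (4,5)→{4,5,6}; (7,4)→{2,4,6}. Safe: 7. Place at column 7.
Row 6: attacked by (1,6)→{1,6}; (2,1)→{1,5}; (3,3)→{3,6}; (4,5)→{3,5,7}; (5,7)→{6,7}; (7,4)→{3,4,5}. Safe: 2. Place at column 2.
Columns [6, 1, 3, 5, 7, 2, 4], r−c [-5, 1, 0, -1, -2, 4, 3], r+c [7, 3, 6, 9, 12, 8, 11] are all distinct, so no two queens attack.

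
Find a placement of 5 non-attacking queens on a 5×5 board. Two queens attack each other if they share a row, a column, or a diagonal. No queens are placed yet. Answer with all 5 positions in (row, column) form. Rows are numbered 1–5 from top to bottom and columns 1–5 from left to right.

Row 1: Safe: 1, 2, 3, 4, 5. Place at column 3.
Row 2: attacked by (1,3)→{2,3,4}. Safe: 1, 5. Place at column 5.
Row 3: attacked by (1,3)→{1,3,5}; (2,5)→{4,5}. Safe: 2. Place at column 2.
Row 4: attacked by (1,3)→{3}; (2,5)→{3,5}; (3,2)→{1,2,3}. Safe: 4. Place at column 4.
Row 5: attacked by (1,3)→{3}; (2,5)→{2,5}; (3,2)→{2,4}; (4,4)→{3,4,5}. Safe: 1. Place at column 1.
Columns [3, 5, 2, 4, 1], r−c [-2, -3, 1, 0, 4], r+c [4, 7, 5, 8, 6] are all distinct, so no two queens attack.

(1,3) (2,5) (3,2) (4,4) (5,1)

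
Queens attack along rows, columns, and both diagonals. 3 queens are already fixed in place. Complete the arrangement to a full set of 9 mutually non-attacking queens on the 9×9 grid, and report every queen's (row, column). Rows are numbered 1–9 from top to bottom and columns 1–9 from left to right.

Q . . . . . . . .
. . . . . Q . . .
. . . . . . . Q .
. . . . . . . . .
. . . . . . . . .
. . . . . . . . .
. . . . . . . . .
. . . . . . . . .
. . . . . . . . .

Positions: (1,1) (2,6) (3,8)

Row 4: attacked by (1,1)→{1,4}; (2,6)→{4,6,8}; (3,8)→{7,8,9}. Safe: 2, 3, 5. Place at column 5.
Row 5: attacked by (1,1)→{1,5}; (2,6)→{3,6,9}; (3,8)→{6,8}; (4,5)→{4,5,6}. Safe: 2, 7. Place at column 2.
Row 6: attacked by (1,1)→{1,6}; (2,6)→{2,6}; (3,8)→{5,8}; (4,5)→{3,5,7}; (5,2)→{1,2,3}. Safe: 4, 9. Place at column 4.
Row 7: attacked by (1,1)→{1,7}; (2,6)→{1,6}; (3,8)→{4,8}; (4,5)→{2,5,8}; (5,2)→{2,4}; (6,4)→{3,4,5}. Safe: 9. Place at column 9.
Row 8: attacked by (1,1)→{1,8}; (2,6)→{6}; (3,8)→{3,8}; (4,5)→{1,5,9}; (5,2)→{2,5}; (6,4)→{2,4,6}; (7,9)→{8,9}. Safe: 7. Place at column 7.
Row 9: attacked by (1,1)→{1,9}; (2,6)→{6}; (3,8)→{2,8}; (4,5)→{5}; (5,2)→{2,6}; (6,4)→{1,4,7}; (7,9)→{7,9}; (8,7)→{6,7,8}. Safe: 3. Place at column 3.
Columns [1, 6, 8, 5, 2, 4, 9, 7, 3], r−c [0, -4, -5, -1, 3, 2, -2, 1, 6], r+c [2, 8, 11, 9, 7, 10, 16, 15, 12] are all distinct, so no two queens attack.

(1,1) (2,6) (3,8) (4,5) (5,2) (6,4) (7,9) (8,7) (9,3)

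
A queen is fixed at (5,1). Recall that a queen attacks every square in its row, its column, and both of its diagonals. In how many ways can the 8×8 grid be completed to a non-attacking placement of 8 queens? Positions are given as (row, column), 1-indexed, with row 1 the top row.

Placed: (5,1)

Branch on row 1: col 2 → 3; col 3 → 4; col 4 → 5; col 6 → 4; col 7 → 1; col 8 → 1.
Sum: 3 + 4 + 5 + 4 + 1 + 1 = 18.

18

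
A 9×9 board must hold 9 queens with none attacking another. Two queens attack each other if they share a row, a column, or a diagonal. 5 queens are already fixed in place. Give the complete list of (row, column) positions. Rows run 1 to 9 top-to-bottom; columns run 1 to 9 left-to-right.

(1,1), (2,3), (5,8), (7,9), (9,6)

(1,1) (2,3) (3,7) (4,2) (5,8) (6,5) (7,9) (8,4) (9,6)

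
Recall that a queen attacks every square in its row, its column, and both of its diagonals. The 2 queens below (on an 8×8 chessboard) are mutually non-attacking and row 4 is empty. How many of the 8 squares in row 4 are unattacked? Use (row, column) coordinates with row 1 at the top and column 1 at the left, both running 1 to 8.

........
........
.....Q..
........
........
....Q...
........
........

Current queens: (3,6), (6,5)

4

(3,6) attacks row 4 at column 6 and diagonals 5, 7.
(6,5) attacks row 4 at column 5 and diagonals 3, 7.
Attacked columns: {3, 5, 6, 7}. Safe: {1, 2, 4, 8}.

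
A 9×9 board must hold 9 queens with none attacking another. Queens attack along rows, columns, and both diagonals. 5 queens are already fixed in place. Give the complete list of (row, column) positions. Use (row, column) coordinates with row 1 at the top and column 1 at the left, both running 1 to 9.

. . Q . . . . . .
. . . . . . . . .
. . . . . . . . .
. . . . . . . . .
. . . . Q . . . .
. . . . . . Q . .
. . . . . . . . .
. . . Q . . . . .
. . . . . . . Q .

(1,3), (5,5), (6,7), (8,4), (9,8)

(1,3) (2,9) (3,6) (4,2) (5,5) (6,7) (7,1) (8,4) (9,8)

Row 2: attacked by (1,3)→{2,3,4}; (5,5)→{2,5,8}; (6,7)→{3,7}; (8,4)→{4}; (9,8)→{1,8}. Safe: 6, 9. Place at column 9.
Row 3: attacked by (1,3)→{1,3,5}; (2,9)→{8,9}; (5,5)→{3,5,7}; (6,7)→{4,7}; (8,4)→{4,9}; (9,8)→{2,8}. Safe: 6. Place at column 6.
Row 4: attacked by (1,3)→{3,6}; (2,9)→{7,9}; (3,6)→{5,6,7}; (5,5)→{4,5,6}; (6,7)→{5,7,9}; (8,4)→{4,8}; (9,8)→{3,8}. Safe: 1, 2. Place at column 2.
Row 7: attacked by (1,3)→{3,9}; (2,9)→{4,9}; (3,6)→{2,6}; (4,2)→{2,5}; (5,5)→{3,5,7}; (6,7)→{6,7,8}; (8,4)→{3,4,5}; (9,8)→{6,8}. Safe: 1. Place at column 1.
Columns [3, 9, 6, 2, 5, 7, 1, 4, 8], r−c [-2, -7, -3, 2, 0, -1, 6, 4, 1], r+c [4, 11, 9, 6, 10, 13, 8, 12, 17] are all distinct, so no two queens attack.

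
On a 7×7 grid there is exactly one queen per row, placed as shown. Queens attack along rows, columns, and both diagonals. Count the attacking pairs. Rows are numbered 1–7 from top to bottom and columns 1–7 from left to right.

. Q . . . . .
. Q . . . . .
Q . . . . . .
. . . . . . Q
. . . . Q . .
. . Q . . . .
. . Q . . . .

5

Same column: (1,2)–(2,2) (column 2); (6,3)–(7,3) (column 3).
Same diagonal: (2,2)–(3,1) (|2−3| = |2−1| = 1); (2,2)–(5,5) (|2−5| = |2−5| = 3); (5,5)–(7,3) (|5−7| = |5−3| = 2).
Total attacking pairs: 5.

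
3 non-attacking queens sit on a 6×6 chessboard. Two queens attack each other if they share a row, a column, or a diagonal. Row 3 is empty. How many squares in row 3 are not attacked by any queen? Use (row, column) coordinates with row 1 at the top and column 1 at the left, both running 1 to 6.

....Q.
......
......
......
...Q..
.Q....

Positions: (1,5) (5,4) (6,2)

(1,5) attacks row 3 at column 5 and diagonals 3.
(5,4) attacks row 3 at column 4 and diagonals 2, 6.
(6,2) attacks row 3 at column 2 and diagonals 5.
Attacked columns: {2, 3, 4, 5, 6}. Safe: {1}.

1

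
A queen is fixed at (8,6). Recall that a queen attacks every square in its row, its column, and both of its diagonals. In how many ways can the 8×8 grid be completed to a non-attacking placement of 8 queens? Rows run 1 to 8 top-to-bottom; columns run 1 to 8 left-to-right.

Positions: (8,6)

16

Branch on row 1: col 1 → 0; col 2 → 0; col 3 → 5; col 4 → 4; col 5 → 3; col 7 → 2; col 8 → 2.
Sum: 0 + 0 + 5 + 4 + 3 + 2 + 2 = 16.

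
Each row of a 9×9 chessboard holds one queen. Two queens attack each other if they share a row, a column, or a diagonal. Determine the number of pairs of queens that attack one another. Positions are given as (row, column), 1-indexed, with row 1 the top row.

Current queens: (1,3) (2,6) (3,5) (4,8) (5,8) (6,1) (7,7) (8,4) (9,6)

6

Same column: (2,6)–(9,6) (column 6); (4,8)–(5,8) (column 8).
Same diagonal: (1,3)–(3,5) (|1−3| = |3−5| = 2); (2,6)–(3,5) (|2−3| = |6−5| = 1); (2,6)–(4,8) (|2−4| = |6−8| = 2); (4,8)–(8,4) (|4−8| = |8−4| = 4).
Total attacking pairs: 6.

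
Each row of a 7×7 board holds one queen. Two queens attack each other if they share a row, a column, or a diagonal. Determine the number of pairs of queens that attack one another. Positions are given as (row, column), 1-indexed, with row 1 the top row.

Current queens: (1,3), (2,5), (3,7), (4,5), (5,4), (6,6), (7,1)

Same column: (2,5)–(4,5) (column 5).
Same diagonal: (4,5)–(5,4) (|4−5| = |5−4| = 1).
Total attacking pairs: 2.

2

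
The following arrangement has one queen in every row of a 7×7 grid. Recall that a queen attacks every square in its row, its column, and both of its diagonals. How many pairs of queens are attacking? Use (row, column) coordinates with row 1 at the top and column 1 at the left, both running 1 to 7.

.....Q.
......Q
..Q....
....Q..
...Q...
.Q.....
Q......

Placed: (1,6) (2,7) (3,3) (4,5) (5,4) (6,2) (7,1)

Same diagonal: (1,6)–(2,7) (|1−2| = |6−7| = 1); (2,7)–(4,5) (|2−4| = |7−5| = 2); (2,7)–(5,4) (|2−5| = |7−4| = 3); (4,5)–(5,4) (|4−5| = |5−4| = 1); (6,2)–(7,1) (|6−7| = |2−1| = 1).
Total attacking pairs: 5.

5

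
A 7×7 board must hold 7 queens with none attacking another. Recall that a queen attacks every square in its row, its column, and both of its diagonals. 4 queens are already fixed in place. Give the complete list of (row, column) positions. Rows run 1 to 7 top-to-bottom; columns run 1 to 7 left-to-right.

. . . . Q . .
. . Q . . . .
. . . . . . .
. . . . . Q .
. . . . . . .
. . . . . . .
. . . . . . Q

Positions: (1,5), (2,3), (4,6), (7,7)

Row 3: attacked by (1,5)→{3,5,7}; (2,3)→{2,3,4}; (4,6)→{5,6,7}; (7,7)→{3,7}. Safe: 1. Place at column 1.
Row 5: attacked by (1,5)→{1,5}; (2,3)→{3,6}; (3,1)→{1,3}; (4,6)→{5,6,7}; (7,7)→{5,7}. Safe: 2, 4. Place at column 4.
Row 6: attacked by (1,5)→{5}; (2,3)→{3,7}; (3,1)→{1,4}; (4,6)→{4,6}; (5,4)→{3,4,5}; (7,7)→{6,7}. Safe: 2. Place at column 2.
Columns [5, 3, 1, 6, 4, 2, 7], r−c [-4, -1, 2, -2, 1, 4, 0], r+c [6, 5, 4, 10, 9, 8, 14] are all distinct, so no two queens attack.

(1,5) (2,3) (3,1) (4,6) (5,4) (6,2) (7,7)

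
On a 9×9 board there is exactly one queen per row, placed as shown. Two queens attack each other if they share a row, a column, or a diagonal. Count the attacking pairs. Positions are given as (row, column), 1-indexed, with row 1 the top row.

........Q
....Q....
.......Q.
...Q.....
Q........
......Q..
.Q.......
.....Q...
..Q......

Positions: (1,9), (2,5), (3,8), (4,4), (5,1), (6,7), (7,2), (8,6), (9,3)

0

All columns are distinct and no two queens satisfy |Δrow| = |Δcol|, so no pair attacks.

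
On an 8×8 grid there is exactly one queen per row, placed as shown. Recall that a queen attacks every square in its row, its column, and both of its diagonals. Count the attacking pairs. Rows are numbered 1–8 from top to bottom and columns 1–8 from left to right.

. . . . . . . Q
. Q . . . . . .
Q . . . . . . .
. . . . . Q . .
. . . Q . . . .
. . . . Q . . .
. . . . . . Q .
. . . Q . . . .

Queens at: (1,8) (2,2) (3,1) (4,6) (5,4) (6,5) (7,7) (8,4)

5

Same column: (5,4)–(8,4) (column 4).
Same diagonal: (1,8)–(5,4) (|1−5| = |8−4| = 4); (2,2)–(3,1) (|2−3| = |2−1| = 1); (2,2)–(7,7) (|2−7| = |2−7| = 5); (5,4)–(6,5) (|5−6| = |4−5| = 1).
Total attacking pairs: 5.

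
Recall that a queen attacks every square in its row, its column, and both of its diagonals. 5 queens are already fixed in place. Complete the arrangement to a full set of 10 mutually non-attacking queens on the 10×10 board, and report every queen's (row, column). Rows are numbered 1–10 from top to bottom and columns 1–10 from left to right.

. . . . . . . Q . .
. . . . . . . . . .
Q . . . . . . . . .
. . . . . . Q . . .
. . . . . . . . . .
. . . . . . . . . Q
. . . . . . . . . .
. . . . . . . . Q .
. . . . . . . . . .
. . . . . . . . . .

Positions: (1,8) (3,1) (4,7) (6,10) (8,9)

Row 2: attacked by (1,8)→{7,8,9}; (3,1)→{1,2}; (4,7)→{5,7,9}; (6,10)→{6,10}; (8,9)→{3,9}. Safe: 4. Place at column 4.
Row 5: attacked by (1,8)→{4,8}; (2,4)→{1,4,7}; (3,1)→{1,3}; (4,7)→{6,7,8}; (6,10)→{9,10}; (8,9)→{6,9}. Safe: 2, 5. Place at column 2.
Row 7: attacked by (1,8)→{2,8}; (2,4)→{4,9}; (3,1)→{1,5}; (4,7)→{4,7,10}; (5,2)→{2,4}; (6,10)→{9,10}; (8,9)→{8,9,10}. Safe: 3, 6. Place at column 6.
Row 9: attacked by (1,8)→{8}; (2,4)→{4}; (3,1)→{1,7}; (4,7)→{2,7}; (5,2)→{2,6}; (6,10)→{7,10}; (7,6)→{4,6,8}; (8,9)→{8,9,10}. Safe: 3, 5. Place at column 3.
Row 10: attacked by (1,8)→{8}; (2,4)→{4}; (3,1)→{1,8}; (4,7)→{1,7}; (5,2)→{2,7}; (6,10)→{6,10}; (7,6)→{3,6,9}; (8,9)→{7,9}; (9,3)→{2,3,4}. Safe: 5. Place at column 5.
Columns [8, 4, 1, 7, 2, 10, 6, 9, 3, 5], r−c [-7, -2, 2, -3, 3, -4, 1, -1, 6, 5], r+c [9, 6, 4, 11, 7, 16, 13, 17, 12, 15] are all distinct, so no two queens attack.

(1,8) (2,4) (3,1) (4,7) (5,2) (6,10) (7,6) (8,9) (9,3) (10,5)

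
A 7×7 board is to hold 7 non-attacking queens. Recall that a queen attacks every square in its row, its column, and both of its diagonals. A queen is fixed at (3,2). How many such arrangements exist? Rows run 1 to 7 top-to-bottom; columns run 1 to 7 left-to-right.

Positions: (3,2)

Branch on row 1: col 1 → 1; col 3 → 2; col 5 → 2; col 6 → 1; col 7 → 0.
Sum: 1 + 2 + 2 + 1 + 0 = 6.

6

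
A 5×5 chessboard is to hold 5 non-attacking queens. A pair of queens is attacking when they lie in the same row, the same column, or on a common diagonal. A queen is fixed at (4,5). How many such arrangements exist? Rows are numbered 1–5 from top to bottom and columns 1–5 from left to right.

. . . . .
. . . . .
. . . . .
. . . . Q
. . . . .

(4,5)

Branch on row 1: col 1 → 1; col 3 → 0; col 4 → 1.
Sum: 1 + 0 + 1 = 2.

2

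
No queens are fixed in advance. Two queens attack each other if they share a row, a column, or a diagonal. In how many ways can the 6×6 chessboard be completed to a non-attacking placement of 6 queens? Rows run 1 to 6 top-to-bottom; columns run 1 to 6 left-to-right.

4

Branch on row 1: col 1 → 0; col 2 → 1; col 3 → 1; col 4 → 1; col 5 → 1; col 6 → 0.
Sum: 0 + 1 + 1 + 1 + 1 + 0 = 4.
(This is the classic 6-queens count.)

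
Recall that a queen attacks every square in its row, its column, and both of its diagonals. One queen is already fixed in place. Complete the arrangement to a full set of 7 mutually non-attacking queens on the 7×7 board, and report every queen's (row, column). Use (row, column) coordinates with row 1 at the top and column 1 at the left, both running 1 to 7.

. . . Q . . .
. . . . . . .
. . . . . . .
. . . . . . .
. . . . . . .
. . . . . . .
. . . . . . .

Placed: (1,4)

Row 2: attacked by (1,4)→{3,4,5}. Safe: 1, 2, 6, 7. Place at column 1.
Row 3: attacked by (1,4)→{2,4,6}; (2,1)→{1,2}. Safe: 3, 5, 7. Place at column 5.
Row 4: attacked by (1,4)→{1,4,7}; (2,1)→{1,3}; (3,5)→{4,5,6}. Safe: 2. Place at column 2.
Row 5: attacked by (1,4)→{4}; (2,1)→{1,4}; (3,5)→{3,5,7}; (4,2)→{1,2,3}. Safe: 6. Place at column 6.
Row 6: attacked by (1,4)→{4}; (2,1)→{1,5}; (3,5)→{2,5}; (4,2)→{2,4}; (5,6)→{5,6,7}. Safe: 3. Place at column 3.
Row 7: attacked by (1,4)→{4}; (2,1)→{1,6}; (3,5)→{1,5}; (4,2)→{2,5}; (5,6)→{4,6}; (6,3)→{2,3,4}. Safe: 7. Place at column 7.
Columns [4, 1, 5, 2, 6, 3, 7], r−c [-3, 1, -2, 2, -1, 3, 0], r+c [5, 3, 8, 6, 11, 9, 14] are all distinct, so no two queens attack.

(1,4) (2,1) (3,5) (4,2) (5,6) (6,3) (7,7)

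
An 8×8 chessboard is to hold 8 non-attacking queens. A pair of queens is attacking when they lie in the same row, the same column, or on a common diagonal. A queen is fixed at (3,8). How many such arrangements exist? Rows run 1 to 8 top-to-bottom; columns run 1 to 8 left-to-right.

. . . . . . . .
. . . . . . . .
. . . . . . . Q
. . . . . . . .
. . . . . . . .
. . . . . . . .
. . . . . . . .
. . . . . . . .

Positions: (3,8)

Branch on row 1: col 1 → 2; col 2 → 1; col 3 → 4; col 4 → 4; col 5 → 4; col 7 → 1.
Sum: 2 + 1 + 4 + 4 + 4 + 1 = 16.

16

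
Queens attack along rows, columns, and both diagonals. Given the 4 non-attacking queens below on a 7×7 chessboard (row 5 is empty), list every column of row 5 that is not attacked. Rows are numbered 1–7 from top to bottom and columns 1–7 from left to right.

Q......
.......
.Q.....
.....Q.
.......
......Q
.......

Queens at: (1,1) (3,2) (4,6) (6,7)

columns 3

(1,1) attacks row 5 at column 1 and diagonals 5.
(3,2) attacks row 5 at column 2 and diagonals 4.
(4,6) attacks row 5 at column 6 and diagonals 5, 7.
(6,7) attacks row 5 at column 7 and diagonals 6.
Attacked columns: {1, 2, 4, 5, 6, 7}. Safe: {3}.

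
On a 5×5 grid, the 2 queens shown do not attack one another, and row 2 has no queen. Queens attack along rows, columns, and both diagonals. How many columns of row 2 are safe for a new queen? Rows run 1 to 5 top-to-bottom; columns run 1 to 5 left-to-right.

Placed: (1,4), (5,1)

1

(1,4) attacks row 2 at column 4 and diagonals 3, 5.
(5,1) attacks row 2 at column 1 and diagonals 4.
Attacked columns: {1, 3, 4, 5}. Safe: {2}.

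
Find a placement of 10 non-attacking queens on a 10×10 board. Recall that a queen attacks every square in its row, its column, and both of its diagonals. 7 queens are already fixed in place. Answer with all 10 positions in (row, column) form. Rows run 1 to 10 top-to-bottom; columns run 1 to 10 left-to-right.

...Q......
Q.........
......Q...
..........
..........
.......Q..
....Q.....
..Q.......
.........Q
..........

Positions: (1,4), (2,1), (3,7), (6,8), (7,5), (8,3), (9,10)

(1,4) (2,1) (3,7) (4,9) (5,2) (6,8) (7,5) (8,3) (9,10) (10,6)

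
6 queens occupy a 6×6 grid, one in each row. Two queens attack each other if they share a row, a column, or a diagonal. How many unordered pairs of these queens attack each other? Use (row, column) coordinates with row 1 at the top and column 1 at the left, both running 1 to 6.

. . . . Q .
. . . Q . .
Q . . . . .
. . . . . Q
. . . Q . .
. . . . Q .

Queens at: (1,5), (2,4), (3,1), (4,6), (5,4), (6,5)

5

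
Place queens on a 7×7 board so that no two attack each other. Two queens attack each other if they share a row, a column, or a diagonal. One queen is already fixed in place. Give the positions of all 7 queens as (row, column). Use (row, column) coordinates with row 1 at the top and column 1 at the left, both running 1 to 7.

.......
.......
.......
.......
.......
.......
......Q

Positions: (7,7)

(1,5) (2,3) (3,1) (4,6) (5,4) (6,2) (7,7)

Row 1: attacked by (7,7)→{1,7}. Safe: 2, 3, 4, 5, 6. Place at column 5.
Row 2: attacked by (1,5)→{4,5,6}; (7,7)→{2,7}. Safe: 1, 3. Place at column 3.
Row 3: attacked by (1,5)→{3,5,7}; (2,3)→{2,3,4}; (7,7)→{3,7}. Safe: 1, 6. Place at column 1.
Row 4: attacked by (1,5)→{2,5}; (2,3)→{1,3,5}; (3,1)→{1,2}; (7,7)→{4,7}. Safe: 6. Place at column 6.
Row 5: attacked by (1,5)→{1,5}; (2,3)→{3,6}; (3,1)→{1,3}; (4,6)→{5,6,7}; (7,7)→{5,7}. Safe: 2, 4. Place at column 4.
Row 6: attacked by (1,5)→{5}; (2,3)→{3,7}; (3,1)→{1,4}; (4,6)→{4,6}; (5,4)→{3,4,5}; (7,7)→{6,7}. Safe: 2. Place at column 2.
Columns [5, 3, 1, 6, 4, 2, 7], r−c [-4, -1, 2, -2, 1, 4, 0], r+c [6, 5, 4, 10, 9, 8, 14] are all distinct, so no two queens attack.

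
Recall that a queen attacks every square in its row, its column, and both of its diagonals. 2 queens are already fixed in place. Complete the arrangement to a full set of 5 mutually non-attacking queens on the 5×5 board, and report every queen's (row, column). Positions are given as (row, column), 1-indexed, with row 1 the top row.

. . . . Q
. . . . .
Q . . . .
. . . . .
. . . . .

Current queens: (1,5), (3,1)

(1,5) (2,3) (3,1) (4,4) (5,2)

Row 2: attacked by (1,5)→{4,5}; (3,1)→{1,2}. Safe: 3. Place at column 3.
Row 4: attacked by (1,5)→{2,5}; (2,3)→{1,3,5}; (3,1)→{1,2}. Safe: 4. Place at column 4.
Row 5: attacked by (1,5)→{1,5}; (2,3)→{3}; (3,1)→{1,3}; (4,4)→{3,4,5}. Safe: 2. Place at column 2.
Columns [5, 3, 1, 4, 2], r−c [-4, -1, 2, 0, 3], r+c [6, 5, 4, 8, 7] are all distinct, so no two queens attack.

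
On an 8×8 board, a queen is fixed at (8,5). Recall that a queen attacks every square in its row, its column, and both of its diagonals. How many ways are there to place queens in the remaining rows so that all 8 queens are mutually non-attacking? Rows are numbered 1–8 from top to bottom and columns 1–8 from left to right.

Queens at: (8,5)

Branch on row 1: col 1 → 1; col 2 → 3; col 3 → 4; col 4 → 3; col 6 → 3; col 7 → 3; col 8 → 1.
Sum: 1 + 3 + 4 + 3 + 3 + 3 + 1 = 18.

18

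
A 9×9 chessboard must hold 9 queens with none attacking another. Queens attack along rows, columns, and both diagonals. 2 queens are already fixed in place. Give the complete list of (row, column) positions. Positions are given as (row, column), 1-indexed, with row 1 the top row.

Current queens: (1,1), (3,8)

Row 2: attacked by (1,1)→{1,2}; (3,8)→{7,8,9}. Safe: 3, 4, 5, 6. Place at column 3.
Row 4: attacked by (1,1)→{1,4}; (2,3)→{1,3,5}; (3,8)→{7,8,9}. Safe: 2, 6. Place at column 6.
Row 5: attacked by (1,1)→{1,5}; (2,3)→{3,6}; (3,8)→{6,8}; (4,6)→{5,6,7}. Safe: 2, 4, 9. Place at column 9.
Row 6: attacked by (1,1)→{1,6}; (2,3)→{3,7}; (3,8)→{5,8}; (4,6)→{4,6,8}; (5,9)→{8,9}. Safe: 2. Place at column 2.
Row 7: attacked by (1,1)→{1,7}; (2,3)→{3,8}; (3,8)→{4,8}; (4,6)→{3,6,9}; (5,9)→{7,9}; (6,2)→{1,2,3}. Safe: 5. Place at column 5.
Row 8: attacked by (1,1)→{1,8}; (2,3)→{3,9}; (3,8)→{3,8}; (4,6)→{2,6}; (5,9)→{6,9}; (6,2)→{2,4}; (7,5)→{4,5,6}. Safe: 7. Place at column 7.
Row 9: attacked by (1,1)→{1,9}; (2,3)→{3}; (3,8)→{2,8}; (4,6)→{1,6}; (5,9)→{5,9}; (6,2)→{2,5}; (7,5)→{3,5,7}; (8,7)→{6,7,8}. Safe: 4. Place at column 4.
Columns [1, 3, 8, 6, 9, 2, 5, 7, 4], r−c [0, -1, -5, -2, -4, 4, 2, 1, 5], r+c [2, 5, 11, 10, 14, 8, 12, 15, 13] are all distinct, so no two queens attack.

(1,1) (2,3) (3,8) (4,6) (5,9) (6,2) (7,5) (8,7) (9,4)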